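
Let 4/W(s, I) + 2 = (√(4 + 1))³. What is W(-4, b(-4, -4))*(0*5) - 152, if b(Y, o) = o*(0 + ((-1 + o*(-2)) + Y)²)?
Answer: -152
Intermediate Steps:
b(Y, o) = o*(-1 + Y - 2*o)² (b(Y, o) = o*(0 + ((-1 - 2*o) + Y)²) = o*(0 + (-1 + Y - 2*o)²) = o*(-1 + Y - 2*o)²)
W(s, I) = 4/(-2 + 5*√5) (W(s, I) = 4/(-2 + (√(4 + 1))³) = 4/(-2 + (√5)³) = 4/(-2 + 5*√5))
W(-4, b(-4, -4))*(0*5) - 152 = (8/121 + 20*√5/121)*(0*5) - 152 = (8/121 + 20*√5/121)*0 - 152 = 0 - 152 = -152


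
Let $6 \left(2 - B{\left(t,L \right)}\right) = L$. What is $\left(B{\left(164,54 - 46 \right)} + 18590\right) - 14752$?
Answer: $\frac{11516}{3} \approx 3838.7$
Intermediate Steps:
$B{\left(t,L \right)} = 2 - \frac{L}{6}$
$\left(B{\left(164,54 - 46 \right)} + 18590\right) - 14752 = \left(\left(2 - \frac{54 - 46}{6}\right) + 18590\right) - 14752 = \left(\left(2 - \frac{4}{3}\right) + 18590\right) - 14752 = \left(\frac{2}{3} + 18590\right) - 14752 = \frac{55772}{3} - 14752 = \frac{11516}{3}$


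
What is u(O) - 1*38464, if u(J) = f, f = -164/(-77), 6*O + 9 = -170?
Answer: -2961564/77 ≈ -38462.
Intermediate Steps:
O = -179/6 (O = -3/2 + (⅙)*(-170) = -3/2 - 85/3 = -179/6 ≈ -29.833)
f = 164/77 (f = -164*(-1/77) = 164/77 ≈ 2.1299)
u(J) = 164/77
u(O) - 1*38464 = 164/77 - 1*38464 = 164/77 - 38464 = -2961564/77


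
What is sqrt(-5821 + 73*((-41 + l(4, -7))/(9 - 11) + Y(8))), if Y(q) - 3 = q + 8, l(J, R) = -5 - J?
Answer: I*sqrt(2609) ≈ 51.078*I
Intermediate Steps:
Y(q) = 11 + q (Y(q) = 3 + (q + 8) = 3 + (8 + q) = 11 + q)
sqrt(-5821 + 73*((-41 + l(4, -7))/(9 - 11) + Y(8))) = sqrt(-5821 + 73*((-41 + (-5 - 1*4))/(9 - 11) + (11 + 8))) = sqrt(-5821 + 73*((-41 + (-5 - 4))/(-2) + 19)) = sqrt(-5821 + 73*((-41 - 9)*(-1/2) + 19)) = sqrt(-5821 + 73*(-50*(-1/2) + 19)) = sqrt(-5821 + 73*(25 + 19)) = sqrt(-5821 + 73*44) = sqrt(-5821 + 3212) = sqrt(-2609) = I*sqrt(2609)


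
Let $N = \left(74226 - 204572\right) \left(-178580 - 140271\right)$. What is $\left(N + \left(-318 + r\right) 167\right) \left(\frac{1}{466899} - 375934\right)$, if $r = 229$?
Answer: $- \frac{2431636373231316585565}{155633} \approx -1.5624 \cdot 10^{16}$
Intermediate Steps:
$N = 41560952446$ ($N = \left(-130346\right) \left(-318851\right) = 41560952446$)
$\left(N + \left(-318 + r\right) 167\right) \left(\frac{1}{466899} - 375934\right) = \left(41560952446 + \left(-318 + 229\right) 167\right) \left(\frac{1}{466899} - 375934\right) = \left(41560952446 - 14863\right) \left(\frac{1}{466899} - 375934\right) = \left(41560952446 - 14863\right) \left(- \frac{175523208665}{466899}\right) = 41560937583 \left(- \frac{175523208665}{466899}\right) = - \frac{2431636373231316585565}{155633}$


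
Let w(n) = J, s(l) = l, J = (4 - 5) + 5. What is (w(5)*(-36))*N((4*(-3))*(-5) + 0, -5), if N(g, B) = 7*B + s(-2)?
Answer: 5328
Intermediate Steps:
J = 4 (J = -1 + 5 = 4)
N(g, B) = -2 + 7*B (N(g, B) = 7*B - 2 = -2 + 7*B)
w(n) = 4
(w(5)*(-36))*N((4*(-3))*(-5) + 0, -5) = (4*(-36))*(-2 + 7*(-5)) = -144*(-2 - 35) = -144*(-37) = 5328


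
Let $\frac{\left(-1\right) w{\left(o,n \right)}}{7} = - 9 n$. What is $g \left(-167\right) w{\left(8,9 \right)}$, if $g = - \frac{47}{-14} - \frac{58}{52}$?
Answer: $- \frac{2759508}{13} \approx -2.1227 \cdot 10^{5}$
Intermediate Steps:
$w{\left(o,n \right)} = 63 n$ ($w{\left(o,n \right)} = - 7 \left(- 9 n\right) = 63 n$)
$g = \frac{204}{91}$ ($g = \left(-47\right) \left(- \frac{1}{14}\right) - \frac{29}{26} = \frac{47}{14} - \frac{29}{26} = \frac{204}{91} \approx 2.2418$)
$g \left(-167\right) w{\left(8,9 \right)} = \frac{204}{91} \left(-167\right) 63 \cdot 9 = \left(- \frac{34068}{91}\right) 567 = - \frac{2759508}{13}$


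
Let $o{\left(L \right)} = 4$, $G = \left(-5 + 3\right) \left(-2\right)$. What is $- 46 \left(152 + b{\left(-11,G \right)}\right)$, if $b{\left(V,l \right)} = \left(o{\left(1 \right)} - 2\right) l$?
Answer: $-7360$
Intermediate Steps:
$G = 4$ ($G = \left(-2\right) \left(-2\right) = 4$)
$b{\left(V,l \right)} = 2 l$ ($b{\left(V,l \right)} = \left(4 - 2\right) l = 2 l$)
$- 46 \left(152 + b{\left(-11,G \right)}\right) = - 46 \left(152 + 2 \cdot 4\right) = - 46 \left(152 + 8\right) = \left(-46\right) 160 = -7360$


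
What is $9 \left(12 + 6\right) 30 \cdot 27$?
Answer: $131220$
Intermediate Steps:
$9 \left(12 + 6\right) 30 \cdot 27 = 9 \cdot 18 \cdot 810 = 162 \cdot 810 = 131220$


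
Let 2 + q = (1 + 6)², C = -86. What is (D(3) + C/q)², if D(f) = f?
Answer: 3025/2209 ≈ 1.3694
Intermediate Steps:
q = 47 (q = -2 + (1 + 6)² = -2 + 7² = -2 + 49 = 47)
(D(3) + C/q)² = (3 - 86/47)² = (55/47)² = 3025/2209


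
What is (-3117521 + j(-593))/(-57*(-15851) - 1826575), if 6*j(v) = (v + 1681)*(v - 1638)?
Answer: 10566227/2769204 ≈ 3.8156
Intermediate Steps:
j(v) = (-1638 + v)*(1681 + v)/6 (j(v) = ((v + 1681)*(v - 1638))/6 = ((1681 + v)*(-1638 + v))/6 = ((-1638 + v)*(1681 + v))/6 = (-1638 + v)*(1681 + v)/6)
(-3117521 + j(-593))/(-57*(-15851) - 1826575) = (-3117521 + (-458913 + (⅙)*(-593)² + (43/6)*(-593)))/(-57*(-15851) - 1826575) = (-3117521 + (-458913 + (⅙)*351649 - 25499/6))/(903507 - 1826575) = (-3117521 + (-458913 + 351649/6 - 25499/6))/(-923068) = (-3117521 - 1213664/3)*(-1/923068) = -10566227/3*(-1/923068) = 10566227/2769204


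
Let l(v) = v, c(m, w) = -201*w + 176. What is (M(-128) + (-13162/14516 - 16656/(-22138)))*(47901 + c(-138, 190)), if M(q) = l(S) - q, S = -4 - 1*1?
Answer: 97577494053547/80338802 ≈ 1.2146e+6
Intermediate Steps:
S = -5 (S = -4 - 1 = -5)
c(m, w) = 176 - 201*w
M(q) = -5 - q
(M(-128) + (-13162/14516 - 16656/(-22138)))*(47901 + c(-138, 190)) = ((-5 - 1*(-128)) + (-13162/14516 - 16656/(-22138)))*(47901 + (176 - 201*190)) = ((-5 + 128) + (-13162*1/14516 - 16656*(-1/22138)))*(47901 + (176 - 38190)) = (123 + (-6581/7258 + 8328/11069))*(47901 - 38014) = (123 - 12400465/80338802)*9887 = (9869272181/80338802)*9887 = 97577494053547/80338802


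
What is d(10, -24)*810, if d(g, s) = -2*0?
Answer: 0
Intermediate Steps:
d(g, s) = 0
d(10, -24)*810 = 0*810 = 0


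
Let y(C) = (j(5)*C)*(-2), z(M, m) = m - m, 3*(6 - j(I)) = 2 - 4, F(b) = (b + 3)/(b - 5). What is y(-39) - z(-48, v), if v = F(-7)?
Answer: 520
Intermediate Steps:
F(b) = (3 + b)/(-5 + b)
j(I) = 20/3 (j(I) = 6 - (2 - 4)/3 = 6 - ⅓*(-2) = 6 + ⅔ = 20/3)
v = ⅓ (v = (3 - 7)/(-5 - 7) = -4/(-12) = -1/12*(-4) = ⅓ ≈ 0.33333)
z(M, m) = 0
y(C) = -40*C/3 (y(C) = (20*C/3)*(-2) = -40*C/3)
y(-39) - z(-48, v) = -40/3*(-39) - 1*0 = 520 + 0 = 520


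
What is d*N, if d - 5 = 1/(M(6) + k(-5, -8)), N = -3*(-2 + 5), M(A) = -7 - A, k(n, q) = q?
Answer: -312/7 ≈ -44.571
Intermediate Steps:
N = -9 (N = -3*3 = -9)
d = 104/21 (d = 5 + 1/((-7 - 1*6) - 8) = 5 + 1/((-7 - 6) - 8) = 5 + 1/(-13 - 8) = 5 + 1/(-21) = 5 - 1/21 = 104/21 ≈ 4.9524)
d*N = (104/21)*(-9) = -312/7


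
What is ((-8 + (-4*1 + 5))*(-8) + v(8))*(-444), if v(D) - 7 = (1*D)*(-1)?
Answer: -24420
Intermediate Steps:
v(D) = 7 - D (v(D) = 7 + (1*D)*(-1) = 7 + D*(-1) = 7 - D)
((-8 + (-4*1 + 5))*(-8) + v(8))*(-444) = ((-8 + (-4*1 + 5))*(-8) + (7 - 1*8))*(-444) = ((-8 + (-4 + 5))*(-8) + (7 - 8))*(-444) = ((-8 + 1)*(-8) - 1)*(-444) = (-7*(-8) - 1)*(-444) = (56 - 1)*(-444) = 55*(-444) = -24420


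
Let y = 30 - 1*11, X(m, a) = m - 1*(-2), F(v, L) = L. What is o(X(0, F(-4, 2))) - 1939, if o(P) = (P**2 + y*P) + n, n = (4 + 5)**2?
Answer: -1816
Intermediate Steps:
n = 81 (n = 9**2 = 81)
X(m, a) = 2 + m (X(m, a) = m + 2 = 2 + m)
y = 19 (y = 30 - 11 = 19)
o(P) = 81 + P**2 + 19*P (o(P) = (P**2 + 19*P) + 81 = 81 + P**2 + 19*P)
o(X(0, F(-4, 2))) - 1939 = (81 + (2 + 0)**2 + 19*(2 + 0)) - 1939 = (81 + 2**2 + 19*2) - 1939 = (81 + 4 + 38) - 1939 = 123 - 1939 = -1816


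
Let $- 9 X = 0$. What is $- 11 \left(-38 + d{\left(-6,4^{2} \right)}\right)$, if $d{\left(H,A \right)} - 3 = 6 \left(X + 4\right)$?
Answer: $121$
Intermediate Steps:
$X = 0$ ($X = \left(- \frac{1}{9}\right) 0 = 0$)
$d{\left(H,A \right)} = 27$ ($d{\left(H,A \right)} = 3 + 6 \left(0 + 4\right) = 3 + 6 \cdot 4 = 3 + 24 = 27$)
$- 11 \left(-38 + d{\left(-6,4^{2} \right)}\right) = - 11 \left(-38 + 27\right) = \left(-11\right) \left(-11\right) = 121$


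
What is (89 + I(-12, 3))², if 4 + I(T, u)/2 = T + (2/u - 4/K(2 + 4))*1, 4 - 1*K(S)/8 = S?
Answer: 124609/36 ≈ 3461.4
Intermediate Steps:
K(S) = 32 - 8*S
I(T, u) = -15/2 + 2*T + 4/u (I(T, u) = -8 + 2*(T + (2/u - 4/(32 - 8*(2 + 4)))*1) = -8 + 2*(T + (2/u - 4/(32 - 8*6))*1) = -8 + 2*(T + (2/u - 4/(32 - 48))*1) = -8 + 2*(T + (2/u - 4/(-16))*1) = -8 + 2*(T + (2/u - 4*(-1/16))*1) = -8 + 2*(T + (2/u + ¼)*1) = -8 + 2*(T + (¼ + 2/u)*1) = -8 + 2*(T + (¼ + 2/u)) = -8 + 2*(¼ + T + 2/u) = -8 + (½ + 2*T + 4/u) = -15/2 + 2*T + 4/u)
(89 + I(-12, 3))² = (89 + (-15/2 + 2*(-12) + 4/3))² = (89 + (-15/2 - 24 + 4*(⅓)))² = (89 + (-15/2 - 24 + 4/3))² = (89 - 181/6)² = (353/6)² = 124609/36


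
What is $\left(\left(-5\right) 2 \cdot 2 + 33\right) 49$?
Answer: $637$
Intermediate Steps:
$\left(\left(-5\right) 2 \cdot 2 + 33\right) 49 = \left(\left(-10\right) 2 + 33\right) 49 = \left(-20 + 33\right) 49 = 13 \cdot 49 = 637$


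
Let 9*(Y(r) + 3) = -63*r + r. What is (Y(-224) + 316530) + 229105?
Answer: 4924576/9 ≈ 5.4718e+5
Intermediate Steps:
Y(r) = -3 - 62*r/9 (Y(r) = -3 + (-63*r + r)/9 = -3 + (-62*r)/9 = -3 - 62*r/9)
(Y(-224) + 316530) + 229105 = ((-3 - 62/9*(-224)) + 316530) + 229105 = ((-3 + 13888/9) + 316530) + 229105 = (13861/9 + 316530) + 229105 = 2862631/9 + 229105 = 4924576/9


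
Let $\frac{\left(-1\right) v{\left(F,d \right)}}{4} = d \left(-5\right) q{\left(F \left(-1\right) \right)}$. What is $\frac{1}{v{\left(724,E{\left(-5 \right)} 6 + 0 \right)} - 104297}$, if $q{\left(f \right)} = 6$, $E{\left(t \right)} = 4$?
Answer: $- \frac{1}{101417} \approx -9.8603 \cdot 10^{-6}$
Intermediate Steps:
$v{\left(F,d \right)} = 120 d$ ($v{\left(F,d \right)} = - 4 d \left(-5\right) 6 = - 4 - 5 d 6 = - 4 \left(- 30 d\right) = 120 d$)
$\frac{1}{v{\left(724,E{\left(-5 \right)} 6 + 0 \right)} - 104297} = \frac{1}{120 \left(4 \cdot 6 + 0\right) - 104297} = \frac{1}{120 \left(24 + 0\right) - 104297} = \frac{1}{120 \cdot 24 - 104297} = \frac{1}{2880 - 104297} = \frac{1}{-101417} = - \frac{1}{101417}$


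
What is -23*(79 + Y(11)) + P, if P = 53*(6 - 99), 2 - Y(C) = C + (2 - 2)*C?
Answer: -6539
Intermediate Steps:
Y(C) = 2 - C (Y(C) = 2 - (C + (2 - 2)*C) = 2 - (C + 0*C) = 2 - (C + 0) = 2 - C)
P = -4929 (P = 53*(-93) = -4929)
-23*(79 + Y(11)) + P = -23*(79 + (2 - 1*11)) - 4929 = -23*(79 + (2 - 11)) - 4929 = -23*(79 - 9) - 4929 = -23*70 - 4929 = -1610 - 4929 = -6539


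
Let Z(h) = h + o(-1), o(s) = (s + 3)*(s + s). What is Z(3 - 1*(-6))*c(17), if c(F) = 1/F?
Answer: 5/17 ≈ 0.29412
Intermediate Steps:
o(s) = 2*s*(3 + s) (o(s) = (3 + s)*(2*s) = 2*s*(3 + s))
Z(h) = -4 + h (Z(h) = h + 2*(-1)*(3 - 1) = h + 2*(-1)*2 = h - 4 = -4 + h)
Z(3 - 1*(-6))*c(17) = (-4 + (3 - 1*(-6)))/17 = (-4 + (3 + 6))*(1/17) = (-4 + 9)*(1/17) = 5*(1/17) = 5/17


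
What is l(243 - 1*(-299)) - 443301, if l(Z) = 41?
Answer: -443260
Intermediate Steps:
l(243 - 1*(-299)) - 443301 = 41 - 443301 = -443260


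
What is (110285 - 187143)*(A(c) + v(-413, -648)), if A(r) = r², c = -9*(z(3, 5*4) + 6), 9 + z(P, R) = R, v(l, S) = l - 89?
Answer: -1760586206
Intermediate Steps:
v(l, S) = -89 + l
z(P, R) = -9 + R
c = -153 (c = -9*((-9 + 5*4) + 6) = -9*((-9 + 20) + 6) = -9*(11 + 6) = -9*17 = -153)
(110285 - 187143)*(A(c) + v(-413, -648)) = (110285 - 187143)*((-153)² + (-89 - 413)) = -76858*(23409 - 502) = -76858*22907 = -1760586206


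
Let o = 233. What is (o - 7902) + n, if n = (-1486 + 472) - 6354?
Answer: -15037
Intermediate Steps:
n = -7368 (n = -1014 - 6354 = -7368)
(o - 7902) + n = (233 - 7902) - 7368 = -7669 - 7368 = -15037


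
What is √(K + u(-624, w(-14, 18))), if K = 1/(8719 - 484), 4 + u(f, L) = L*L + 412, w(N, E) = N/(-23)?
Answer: 7*√33219936015/63135 ≈ 20.208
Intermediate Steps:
w(N, E) = -N/23 (w(N, E) = N*(-1/23) = -N/23)
u(f, L) = 408 + L² (u(f, L) = -4 + (L*L + 412) = -4 + (L² + 412) = -4 + (412 + L²) = 408 + L²)
K = 1/8235 ≈ 0.00012143
√(K + u(-624, w(-14, 18))) = √(1/8235 + (408 + (-1/23*(-14))²)) = √(1/8235 + (408 + (14/23)²)) = √(1/8235 + (408 + 196/529)) = √(1/8235 + 216028/529) = √(1778991109/4356315) = 7*√33219936015/63135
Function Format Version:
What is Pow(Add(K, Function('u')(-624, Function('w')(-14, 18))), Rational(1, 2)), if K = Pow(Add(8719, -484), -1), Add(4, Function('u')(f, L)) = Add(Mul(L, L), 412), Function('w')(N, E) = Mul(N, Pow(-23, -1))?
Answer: Mul(Rational(7, 63135), Pow(33219936015, Rational(1, 2))) ≈ 20.208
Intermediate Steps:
Function('w')(N, E) = Mul(Rational(-1, 23), N) (Function('w')(N, E) = Mul(N, Rational(-1, 23)) = Mul(Rational(-1, 23), N))
Function('u')(f, L) = Add(408, Pow(L, 2)) (Function('u')(f, L) = Add(-4, Add(Mul(L, L), 412)) = Add(-4, Add(Pow(L, 2), 412)) = Add(-4, Add(412, Pow(L, 2))) = Add(408, Pow(L, 2)))
K = Rational(1, 8235) (K = Pow(8235, -1) = Rational(1, 8235) ≈ 0.00012143)
Pow(Add(K, Function('u')(-624, Function('w')(-14, 18))), Rational(1, 2)) = Pow(Add(Rational(1, 8235), Add(408, Pow(Mul(Rational(-1, 23), -14), 2))), Rational(1, 2)) = Pow(Add(Rational(1, 8235), Add(408, Pow(Rational(14, 23), 2))), Rational(1, 2)) = Pow(Add(Rational(1, 8235), Add(408, Rational(196, 529))), Rational(1, 2)) = Pow(Add(Rational(1, 8235), Rational(216028, 529)), Rational(1, 2)) = Pow(Rational(1778991109, 4356315), Rational(1, 2)) = Mul(Rational(7, 63135), Pow(33219936015, Rational(1, 2)))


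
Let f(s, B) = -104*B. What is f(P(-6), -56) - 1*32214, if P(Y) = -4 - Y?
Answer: -26390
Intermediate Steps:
f(P(-6), -56) - 1*32214 = -104*(-56) - 1*32214 = 5824 - 32214 = -26390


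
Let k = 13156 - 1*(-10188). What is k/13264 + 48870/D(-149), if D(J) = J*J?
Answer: 72904489/18404629 ≈ 3.9612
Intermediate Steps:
k = 23344 (k = 13156 + 10188 = 23344)
D(J) = J²
k/13264 + 48870/D(-149) = 23344/13264 + 48870/((-149)²) = 23344*(1/13264) + 48870/22201 = 1459/829 + 48870*(1/22201) = 1459/829 + 48870/22201 = 72904489/18404629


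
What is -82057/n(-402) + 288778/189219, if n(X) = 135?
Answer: -5162586151/8514855 ≈ -606.30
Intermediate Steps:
-82057/n(-402) + 288778/189219 = -82057/135 + 288778/189219 = -5162586151/8514855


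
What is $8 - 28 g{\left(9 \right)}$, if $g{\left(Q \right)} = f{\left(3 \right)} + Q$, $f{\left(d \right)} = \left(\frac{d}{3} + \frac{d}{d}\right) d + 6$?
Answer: $-580$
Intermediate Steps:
$f{\left(d \right)} = 6 + d \left(1 + \frac{d}{3}\right)$ ($f{\left(d \right)} = \left(d \frac{1}{3} + 1\right) d + 6 = \left(\frac{d}{3} + 1\right) d + 6 = \left(1 + \frac{d}{3}\right) d + 6 = d \left(1 + \frac{d}{3}\right) + 6 = 6 + d \left(1 + \frac{d}{3}\right)$)
$g{\left(Q \right)} = 12 + Q$ ($g{\left(Q \right)} = \left(6 + 3 + \frac{3^{2}}{3}\right) + Q = \left(6 + 3 + \frac{1}{3} \cdot 9\right) + Q = \left(6 + 3 + 3\right) + Q = 12 + Q$)
$8 - 28 g{\left(9 \right)} = 8 - 28 \left(12 + 9\right) = 8 - 588 = -580$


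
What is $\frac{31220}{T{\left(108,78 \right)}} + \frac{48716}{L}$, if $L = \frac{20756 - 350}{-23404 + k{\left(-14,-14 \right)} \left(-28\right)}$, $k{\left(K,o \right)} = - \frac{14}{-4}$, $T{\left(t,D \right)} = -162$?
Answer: $- \frac{816292418}{14499} \approx -56300.0$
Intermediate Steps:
$k{\left(K,o \right)} = \frac{7}{2}$ ($k{\left(K,o \right)} = \left(-14\right) \left(- \frac{1}{4}\right) = \frac{7}{2}$)
$L = - \frac{3401}{3917}$ ($L = \frac{20756 - 350}{-23404 + \frac{7}{2} \left(-28\right)} = \frac{20406}{-23404 - 98} = \frac{20406}{-23502} = 20406 \left(- \frac{1}{23502}\right) = - \frac{3401}{3917} \approx -0.86827$)
$\frac{31220}{T{\left(108,78 \right)}} + \frac{48716}{L} = \frac{31220}{-162} + \frac{48716}{- \frac{3401}{3917}} = 31220 \left(- \frac{1}{162}\right) + 48716 \left(- \frac{3917}{3401}\right) = - \frac{15610}{81} - \frac{10043188}{179} = - \frac{816292418}{14499}$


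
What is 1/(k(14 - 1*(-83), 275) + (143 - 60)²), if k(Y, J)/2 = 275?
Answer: 1/7439 ≈ 0.00013443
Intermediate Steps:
k(Y, J) = 550 (k(Y, J) = 2*275 = 550)
1/(k(14 - 1*(-83), 275) + (143 - 60)²) = 1/(550 + (143 - 60)²) = 1/(550 + 83²) = 1/(550 + 6889) = 1/7439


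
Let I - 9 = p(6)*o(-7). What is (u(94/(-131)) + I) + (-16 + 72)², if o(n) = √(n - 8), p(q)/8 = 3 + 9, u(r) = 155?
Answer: 3300 + 96*I*√15 ≈ 3300.0 + 371.81*I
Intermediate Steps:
p(q) = 96 (p(q) = 8*(3 + 9) = 8*12 = 96)
o(n) = √(-8 + n)
I = 9 + 96*I*√15 (I = 9 + 96*√(-8 - 7) = 9 + 96*√(-15) = 9 + 96*(I*√15) = 9 + 96*I*√15 ≈ 9.0 + 371.81*I)
(u(94/(-131)) + I) + (-16 + 72)² = (155 + (9 + 96*I*√15)) + (-16 + 72)² = (164 + 96*I*√15) + 56² = (164 + 96*I*√15) + 3136 = 3300 + 96*I*√15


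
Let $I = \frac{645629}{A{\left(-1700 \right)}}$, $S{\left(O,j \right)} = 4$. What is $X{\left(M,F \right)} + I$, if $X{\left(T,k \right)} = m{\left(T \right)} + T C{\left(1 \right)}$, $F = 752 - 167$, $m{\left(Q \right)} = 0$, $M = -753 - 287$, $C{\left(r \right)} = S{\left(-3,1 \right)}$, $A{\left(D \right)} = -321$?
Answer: $- \frac{1980989}{321} \approx -6171.3$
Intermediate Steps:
$C{\left(r \right)} = 4$
$M = -1040$ ($M = -753 - 287 = -1040$)
$F = 585$
$I = - \frac{645629}{321}$ ($I = \frac{645629}{-321} = 645629 \left(- \frac{1}{321}\right) = - \frac{645629}{321} \approx -2011.3$)
$X{\left(T,k \right)} = 4 T$ ($X{\left(T,k \right)} = 0 + T 4 = 0 + 4 T = 4 T$)
$X{\left(M,F \right)} + I = 4 \left(-1040\right) - \frac{645629}{321} = -4160 - \frac{645629}{321} = - \frac{1980989}{321}$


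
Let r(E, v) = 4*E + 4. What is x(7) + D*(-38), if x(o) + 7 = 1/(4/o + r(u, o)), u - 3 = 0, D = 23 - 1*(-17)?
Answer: -177125/116 ≈ -1526.9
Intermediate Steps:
D = 40 (D = 23 + 17 = 40)
u = 3 (u = 3 + 0 = 3)
r(E, v) = 4 + 4*E
x(o) = -7 + 1/(16 + 4/o) (x(o) = -7 + 1/(4/o + (4 + 4*3)) = -7 + 1/(4/o + (4 + 12)) = -7 + 1/(4/o + 16) = -7 + 1/(16 + 4/o))
x(7) + D*(-38) = (-28 - 111*7)/(4*(1 + 4*7)) + 40*(-38) = (-28 - 777)/(4*(1 + 28)) - 1520 = (1/4)*(-805)/29 - 1520 = (1/4)*(1/29)*(-805) - 1520 = -805/116 - 1520 = -177125/116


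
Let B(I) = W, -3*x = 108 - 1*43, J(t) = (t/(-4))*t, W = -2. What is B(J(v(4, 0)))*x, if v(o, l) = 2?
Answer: 130/3 ≈ 43.333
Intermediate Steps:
J(t) = -t²/4 (J(t) = (t*(-¼))*t = (-t/4)*t = -t²/4)
x = -65/3 (x = -(108 - 1*43)/3 = -(108 - 43)/3 = -⅓*65 = -65/3 ≈ -21.667)
B(I) = -2
B(J(v(4, 0)))*x = -2*(-65/3) = 130/3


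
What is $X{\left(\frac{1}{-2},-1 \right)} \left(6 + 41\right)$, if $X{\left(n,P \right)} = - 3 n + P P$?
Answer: $\frac{235}{2} \approx 117.5$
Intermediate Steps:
$X{\left(n,P \right)} = P^{2} - 3 n$ ($X{\left(n,P \right)} = - 3 n + P^{2} = P^{2} - 3 n$)
$X{\left(\frac{1}{-2},-1 \right)} \left(6 + 41\right) = \left(\left(-1\right)^{2} - \frac{3}{-2}\right) \left(6 + 41\right) = \left(1 - - \frac{3}{2}\right) 47 = \left(1 + \frac{3}{2}\right) 47 = \frac{5}{2} \cdot 47 = \frac{235}{2}$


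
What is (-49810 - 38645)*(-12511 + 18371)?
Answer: -518346300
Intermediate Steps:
(-49810 - 38645)*(-12511 + 18371) = -88455*5860 = -518346300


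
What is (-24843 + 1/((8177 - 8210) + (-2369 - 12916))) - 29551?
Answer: -833207293/15318 ≈ -54394.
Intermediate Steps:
(-24843 + 1/((8177 - 8210) + (-2369 - 12916))) - 29551 = (-24843 + 1/(-33 - 15285)) - 29551 = (-24843 + 1/(-15318)) - 29551 = (-24843 - 1/15318) - 29551 = -380545075/15318 - 29551 = -833207293/15318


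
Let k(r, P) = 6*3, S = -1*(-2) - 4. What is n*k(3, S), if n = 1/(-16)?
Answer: -9/8 ≈ -1.1250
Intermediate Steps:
n = -1/16 ≈ -0.062500
S = -2 (S = 2 - 4 = -2)
k(r, P) = 18
n*k(3, S) = -1/16*18 = -9/8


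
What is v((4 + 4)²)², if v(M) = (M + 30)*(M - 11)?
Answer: 24820324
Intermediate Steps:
v(M) = (-11 + M)*(30 + M) (v(M) = (30 + M)*(-11 + M) = (-11 + M)*(30 + M))
v((4 + 4)²)² = (-330 + ((4 + 4)²)² + 19*(4 + 4)²)² = (-330 + (8²)² + 19*8²)² = (-330 + 64² + 19*64)² = (-330 + 4096 + 1216)² = 4982² = 24820324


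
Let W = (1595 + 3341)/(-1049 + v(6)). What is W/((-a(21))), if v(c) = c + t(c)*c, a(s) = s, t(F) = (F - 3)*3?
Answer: 4936/20769 ≈ 0.23766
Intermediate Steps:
t(F) = -9 + 3*F (t(F) = (-3 + F)*3 = -9 + 3*F)
v(c) = c + c*(-9 + 3*c) (v(c) = c + (-9 + 3*c)*c = c + c*(-9 + 3*c))
W = -4936/989 (W = (1595 + 3341)/(-1049 + 6*(-8 + 3*6)) = 4936/(-1049 + 6*(-8 + 18)) = 4936/(-1049 + 6*10) = 4936/(-1049 + 60) = 4936/(-989) = 4936*(-1/989) = -4936/989 ≈ -4.9909)
W/((-a(21))) = -4936/(989*((-1*21))) = -4936/989/(-21) = -4936/989*(-1/21) = 4936/20769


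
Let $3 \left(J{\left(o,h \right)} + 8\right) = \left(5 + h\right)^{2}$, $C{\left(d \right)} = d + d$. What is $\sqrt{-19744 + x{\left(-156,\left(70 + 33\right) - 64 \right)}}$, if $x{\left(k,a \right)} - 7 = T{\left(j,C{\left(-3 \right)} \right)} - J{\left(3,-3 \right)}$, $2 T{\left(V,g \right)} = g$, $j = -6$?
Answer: $\frac{40 i \sqrt{111}}{3} \approx 140.48 i$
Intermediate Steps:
$C{\left(d \right)} = 2 d$
$T{\left(V,g \right)} = \frac{g}{2}$
$J{\left(o,h \right)} = -8 + \frac{\left(5 + h\right)^{2}}{3}$
$x{\left(k,a \right)} = \frac{32}{3}$ ($x{\left(k,a \right)} = 7 - \left(-8 + \frac{\left(5 - 3\right)^{2}}{3} - 1 \left(-3\right)\right) = 7 + \left(\frac{1}{2} \left(-6\right) - \left(-8 + \frac{2^{2}}{3}\right)\right) = 7 - \left(-5 + \frac{4}{3}\right) = 7 - - \frac{11}{3} = 7 + \left(-3 + \frac{20}{3}\right) = 7 + \frac{11}{3} = \frac{32}{3}$)
$\sqrt{-19744 + x{\left(-156,\left(70 + 33\right) - 64 \right)}} = \sqrt{-19744 + \frac{32}{3}} = \sqrt{- \frac{59200}{3}} = \frac{40 i \sqrt{111}}{3}$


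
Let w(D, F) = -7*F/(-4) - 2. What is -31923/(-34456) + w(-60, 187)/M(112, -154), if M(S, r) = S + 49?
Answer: 16346417/5547416 ≈ 2.9467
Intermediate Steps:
M(S, r) = 49 + S
w(D, F) = -2 + 7*F/4 (w(D, F) = -7*F*(-1)/4 - 2 = -(-7)*F/4 - 2 = 7*F/4 - 2 = -2 + 7*F/4)
-31923/(-34456) + w(-60, 187)/M(112, -154) = -31923/(-34456) + (-2 + (7/4)*187)/(49 + 112) = -31923*(-1/34456) + (-2 + 1309/4)/161 = 31923/34456 + (1301/4)*(1/161) = 31923/34456 + 1301/644 = 16346417/5547416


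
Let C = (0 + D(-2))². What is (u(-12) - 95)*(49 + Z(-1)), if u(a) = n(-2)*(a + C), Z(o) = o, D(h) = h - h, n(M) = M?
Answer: -3408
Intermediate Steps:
D(h) = 0
C = 0 (C = (0 + 0)² = 0² = 0)
u(a) = -2*a (u(a) = -2*(a + 0) = -2*a)
(u(-12) - 95)*(49 + Z(-1)) = (-2*(-12) - 95)*(49 - 1) = (24 - 95)*48 = -71*48 = -3408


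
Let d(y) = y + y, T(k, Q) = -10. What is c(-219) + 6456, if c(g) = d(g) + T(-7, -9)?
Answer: 6008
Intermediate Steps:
d(y) = 2*y
c(g) = -10 + 2*g (c(g) = 2*g - 10 = -10 + 2*g)
c(-219) + 6456 = (-10 + 2*(-219)) + 6456 = (-10 - 438) + 6456 = -448 + 6456 = 6008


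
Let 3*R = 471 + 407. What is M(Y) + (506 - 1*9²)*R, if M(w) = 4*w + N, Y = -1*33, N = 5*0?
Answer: 372754/3 ≈ 1.2425e+5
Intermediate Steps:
N = 0
Y = -33
M(w) = 4*w (M(w) = 4*w + 0 = 4*w)
R = 878/3 (R = (471 + 407)/3 = (⅓)*878 = 878/3 ≈ 292.67)
M(Y) + (506 - 1*9²)*R = 4*(-33) + (506 - 1*9²)*(878/3) = -132 + (506 - 1*81)*(878/3) = -132 + (506 - 81)*(878/3) = -132 + 425*(878/3) = -132 + 373150/3 = 372754/3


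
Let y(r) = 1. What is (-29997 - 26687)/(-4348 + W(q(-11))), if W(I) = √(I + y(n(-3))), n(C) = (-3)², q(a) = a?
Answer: 123231016/9452557 + 28342*I*√10/9452557 ≈ 13.037 + 0.0094816*I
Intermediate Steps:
n(C) = 9
W(I) = √(1 + I) (W(I) = √(I + 1) = √(1 + I))
(-29997 - 26687)/(-4348 + W(q(-11))) = (-29997 - 26687)/(-4348 + √(1 - 11)) = -56684/(-4348 + √(-10)) = -56684/(-4348 + I*√10)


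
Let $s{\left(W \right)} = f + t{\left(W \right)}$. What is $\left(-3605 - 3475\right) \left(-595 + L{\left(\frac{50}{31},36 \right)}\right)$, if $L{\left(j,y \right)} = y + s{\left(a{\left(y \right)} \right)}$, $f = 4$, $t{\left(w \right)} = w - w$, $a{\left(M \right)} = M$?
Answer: $3929400$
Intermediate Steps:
$t{\left(w \right)} = 0$
$s{\left(W \right)} = 4$ ($s{\left(W \right)} = 4 + 0 = 4$)
$L{\left(j,y \right)} = 4 + y$ ($L{\left(j,y \right)} = y + 4 = 4 + y$)
$\left(-3605 - 3475\right) \left(-595 + L{\left(\frac{50}{31},36 \right)}\right) = \left(-3605 - 3475\right) \left(-595 + \left(4 + 36\right)\right) = - 7080 \left(-595 + 40\right) = \left(-7080\right) \left(-555\right) = 3929400$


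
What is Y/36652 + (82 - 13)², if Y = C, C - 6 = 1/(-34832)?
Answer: 6078190200095/1276662464 ≈ 4761.0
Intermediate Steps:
C = 208991/34832 (C = 6 + 1/(-34832) = 6 - 1/34832 = 208991/34832 ≈ 6.0000)
Y = 208991/34832 ≈ 6.0000
Y/36652 + (82 - 13)² = (208991/34832)/36652 + (82 - 13)² = (208991/34832)*(1/36652) + 69² = 208991/1276662464 + 4761 = 6078190200095/1276662464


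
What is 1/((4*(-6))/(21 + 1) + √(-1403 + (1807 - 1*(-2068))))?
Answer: 11/24914 + 121*√618/149484 ≈ 0.020564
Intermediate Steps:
1/((4*(-6))/(21 + 1) + √(-1403 + (1807 - 1*(-2068)))) = 1/(-24/22 + √(-1403 + (1807 + 2068))) = 1/(-24*1/22 + √(-1403 + 3875)) = 1/(-12/11 + √2472) = 1/(-12/11 + 2*√618)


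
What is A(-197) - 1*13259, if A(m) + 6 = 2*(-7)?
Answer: -13279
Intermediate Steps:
A(m) = -20 (A(m) = -6 + 2*(-7) = -6 - 14 = -20)
A(-197) - 1*13259 = -20 - 1*13259 = -20 - 13259 = -13279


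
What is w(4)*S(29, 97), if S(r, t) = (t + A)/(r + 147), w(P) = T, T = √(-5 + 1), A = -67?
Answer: 15*I/44 ≈ 0.34091*I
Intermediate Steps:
T = 2*I (T = √(-4) = 2*I ≈ 2.0*I)
w(P) = 2*I
S(r, t) = (-67 + t)/(147 + r) (S(r, t) = (t - 67)/(r + 147) = (-67 + t)/(147 + r))
w(4)*S(29, 97) = (2*I)*((-67 + 97)/(147 + 29)) = (2*I)*(30/176) = (2*I)*((1/176)*30) = (2*I)*(15/88) = 15*I/44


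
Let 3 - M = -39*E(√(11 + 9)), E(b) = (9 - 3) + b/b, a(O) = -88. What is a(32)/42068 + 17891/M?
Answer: 188153575/2902692 ≈ 64.820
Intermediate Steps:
E(b) = 7 (E(b) = 6 + 1 = 7)
M = 276 (M = 3 - (-39)*7 = 3 - 1*(-273) = 3 + 273 = 276)
a(32)/42068 + 17891/M = -88/42068 + 17891/276 = -88*1/42068 + 17891*(1/276) = -22/10517 + 17891/276 = 188153575/2902692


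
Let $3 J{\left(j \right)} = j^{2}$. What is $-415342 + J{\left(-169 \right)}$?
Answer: $- \frac{1217465}{3} \approx -4.0582 \cdot 10^{5}$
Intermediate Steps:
$J{\left(j \right)} = \frac{j^{2}}{3}$
$-415342 + J{\left(-169 \right)} = -415342 + \frac{\left(-169\right)^{2}}{3} = -415342 + \frac{1}{3} \cdot 28561 = -415342 + \frac{28561}{3} = - \frac{1217465}{3}$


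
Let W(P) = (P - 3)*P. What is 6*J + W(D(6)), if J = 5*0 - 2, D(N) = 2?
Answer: -14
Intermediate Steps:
W(P) = P*(-3 + P) (W(P) = (-3 + P)*P = P*(-3 + P))
J = -2 (J = 0 - 2 = -2)
6*J + W(D(6)) = 6*(-2) + 2*(-3 + 2) = -12 + 2*(-1) = -12 - 2 = -14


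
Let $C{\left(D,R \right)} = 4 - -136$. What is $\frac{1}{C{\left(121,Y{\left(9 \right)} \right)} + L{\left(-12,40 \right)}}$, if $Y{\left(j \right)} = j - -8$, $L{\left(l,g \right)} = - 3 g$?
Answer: $\frac{1}{20} \approx 0.05$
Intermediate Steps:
$Y{\left(j \right)} = 8 + j$ ($Y{\left(j \right)} = j + 8 = 8 + j$)
$C{\left(D,R \right)} = 140$ ($C{\left(D,R \right)} = 4 + 136 = 140$)
$\frac{1}{C{\left(121,Y{\left(9 \right)} \right)} + L{\left(-12,40 \right)}} = \frac{1}{140 - 120} = \frac{1}{20}$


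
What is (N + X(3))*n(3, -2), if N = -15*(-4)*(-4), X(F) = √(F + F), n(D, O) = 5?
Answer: -1200 + 5*√6 ≈ -1187.8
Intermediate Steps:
X(F) = √2*√F (X(F) = √(2*F) = √2*√F)
N = -240 (N = -3*(-20)*(-4) = 60*(-4) = -240)
(N + X(3))*n(3, -2) = (-240 + √2*√3)*5 = (-240 + √6)*5 = -1200 + 5*√6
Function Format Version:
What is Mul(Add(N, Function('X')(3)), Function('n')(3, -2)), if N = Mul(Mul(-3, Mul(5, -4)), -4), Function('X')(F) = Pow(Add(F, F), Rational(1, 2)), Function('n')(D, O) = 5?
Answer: Add(-1200, Mul(5, Pow(6, Rational(1, 2)))) ≈ -1187.8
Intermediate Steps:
Function('X')(F) = Mul(Pow(2, Rational(1, 2)), Pow(F, Rational(1, 2))) (Function('X')(F) = Pow(Mul(2, F), Rational(1, 2)) = Mul(Pow(2, Rational(1, 2)), Pow(F, Rational(1, 2))))
N = -240 (N = Mul(Mul(-3, -20), -4) = Mul(60, -4) = -240)
Mul(Add(N, Function('X')(3)), Function('n')(3, -2)) = Mul(Add(-240, Mul(Pow(2, Rational(1, 2)), Pow(3, Rational(1, 2)))), 5) = Mul(Add(-240, Pow(6, Rational(1, 2))), 5) = Add(-1200, Mul(5, Pow(6, Rational(1, 2))))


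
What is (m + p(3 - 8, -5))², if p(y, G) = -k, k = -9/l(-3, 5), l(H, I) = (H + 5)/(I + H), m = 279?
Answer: 82944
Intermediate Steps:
l(H, I) = (5 + H)/(H + I)
k = -9 (k = -9*(-3 + 5)/(5 - 3) = -9/1 = -9*1 = -9)
p(y, G) = 9 (p(y, G) = -1*(-9) = 9)
(m + p(3 - 8, -5))² = (279 + 9)² = 288² = 82944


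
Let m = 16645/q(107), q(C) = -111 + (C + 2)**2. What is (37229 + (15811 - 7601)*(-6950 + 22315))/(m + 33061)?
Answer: 297036851166/77828923 ≈ 3816.5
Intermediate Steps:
q(C) = -111 + (2 + C)**2
m = 3329/2354 (m = 16645/(-111 + (2 + 107)**2) = 16645/(-111 + 109**2) = 16645/(-111 + 11881) = 16645/11770 = 16645*(1/11770) = 3329/2354 ≈ 1.4142)
(37229 + (15811 - 7601)*(-6950 + 22315))/(m + 33061) = (37229 + (15811 - 7601)*(-6950 + 22315))/(3329/2354 + 33061) = (37229 + 8210*15365)/(77828923/2354) = (37229 + 126146650)*(2354/77828923) = 126183879*(2354/77828923) = 297036851166/77828923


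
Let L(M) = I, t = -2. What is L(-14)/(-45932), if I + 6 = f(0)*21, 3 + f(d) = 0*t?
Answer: 69/45932 ≈ 0.0015022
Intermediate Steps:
f(d) = -3 (f(d) = -3 + 0*(-2) = -3 + 0 = -3)
I = -69 (I = -6 - 3*21 = -6 - 63 = -69)
L(M) = -69
L(-14)/(-45932) = -69/(-45932) = -69*(-1/45932) = 69/45932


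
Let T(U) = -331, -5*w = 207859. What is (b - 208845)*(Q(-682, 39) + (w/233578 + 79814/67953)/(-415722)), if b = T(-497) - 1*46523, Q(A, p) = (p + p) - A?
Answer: -712383240365563200061037/3665819466867860 ≈ -1.9433e+8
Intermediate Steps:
w = -207859/5 (w = -⅕*207859 = -207859/5 ≈ -41572.)
Q(A, p) = -A + 2*p (Q(A, p) = 2*p - A = -A + 2*p)
b = -46854 (b = -331 - 1*46523 = -331 - 46523 = -46854)
(b - 208845)*(Q(-682, 39) + (w/233578 + 79814/67953)/(-415722)) = (-46854 - 208845)*((-1*(-682) + 2*39) + (-207859/5/233578 + 79814/67953)/(-415722)) = -255699*((682 + 78) + (-207859/5*1/233578 + 79814*(1/67953))*(-1/415722)) = -255699*(760 + (-207859/1167890 + 79814/67953)*(-1/415722)) = -255699*(760 + (79089329833/79361629170)*(-1/415722)) = -255699*(760 - 79089329833/32992375201810740) = -255699*25074205074286832567/32992375201810740 = -712383240365563200061037/3665819466867860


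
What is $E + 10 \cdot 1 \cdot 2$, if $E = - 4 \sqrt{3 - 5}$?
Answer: $20 - 4 i \sqrt{2} \approx 20.0 - 5.6569 i$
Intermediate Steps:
$E = - 4 i \sqrt{2}$ ($E = - 4 \sqrt{-2} = - 4 i \sqrt{2} \approx - 5.6569 i$)
$E + 10 \cdot 1 \cdot 2 = - 4 i \sqrt{2} + 10 \cdot 1 \cdot 2 = - 4 i \sqrt{2} + 10 \cdot 2 = - 4 i \sqrt{2} + 20 = 20 - 4 i \sqrt{2}$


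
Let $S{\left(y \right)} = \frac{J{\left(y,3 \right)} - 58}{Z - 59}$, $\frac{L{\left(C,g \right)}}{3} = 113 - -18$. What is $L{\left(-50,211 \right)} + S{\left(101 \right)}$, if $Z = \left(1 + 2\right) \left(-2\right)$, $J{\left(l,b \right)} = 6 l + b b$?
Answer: $\frac{24988}{65} \approx 384.43$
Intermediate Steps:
$L{\left(C,g \right)} = 393$ ($L{\left(C,g \right)} = 3 \left(113 - -18\right) = 3 \left(113 + 18\right) = 3 \cdot 131 = 393$)
$J{\left(l,b \right)} = b^{2} + 6 l$ ($J{\left(l,b \right)} = 6 l + b^{2} = b^{2} + 6 l$)
$Z = -6$ ($Z = 3 \left(-2\right) = -6$)
$S{\left(y \right)} = \frac{49}{65} - \frac{6 y}{65}$ ($S{\left(y \right)} = \frac{\left(3^{2} + 6 y\right) - 58}{-6 - 59} = \frac{\left(9 + 6 y\right) - 58}{-65} = \left(-49 + 6 y\right) \left(- \frac{1}{65}\right) = \frac{49}{65} - \frac{6 y}{65}$)
$L{\left(-50,211 \right)} + S{\left(101 \right)} = 393 + \left(\frac{49}{65} - \frac{606}{65}\right) = 393 - \frac{557}{65} = \frac{24988}{65}$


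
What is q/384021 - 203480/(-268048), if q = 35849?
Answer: 997157339/1169727966 ≈ 0.85247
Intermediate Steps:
q/384021 - 203480/(-268048) = 35849/384021 - 203480/(-268048) = 35849*(1/384021) - 203480*(-1/268048) = 3259/34911 + 25435/33506 = 997157339/1169727966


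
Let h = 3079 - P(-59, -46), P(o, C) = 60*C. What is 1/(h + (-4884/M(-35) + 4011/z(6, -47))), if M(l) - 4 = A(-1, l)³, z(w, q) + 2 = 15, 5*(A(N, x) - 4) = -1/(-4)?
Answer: 7324733/44521141838 ≈ 0.00016452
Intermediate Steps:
A(N, x) = 81/20 (A(N, x) = 4 + (-1/(-4))/5 = 4 + (-1*(-¼))/5 = 4 + (⅕)*(¼) = 4 + 1/20 = 81/20)
z(w, q) = 13 (z(w, q) = -2 + 15 = 13)
M(l) = 563441/8000 (M(l) = 4 + (81/20)³ = 4 + 531441/8000 = 563441/8000)
h = 5839 (h = 3079 - 60*(-46) = 3079 - 1*(-2760) = 3079 + 2760 = 5839)
1/(h + (-4884/M(-35) + 4011/z(6, -47))) = 1/(5839 + (-4884/563441/8000 + 4011/13)) = 1/(5839 + (-4884*8000/563441 + 4011*(1/13))) = 1/(5839 + (-39072000/563441 + 4011/13)) = 1/(5839 + 1752025851/7324733) = 1/(44521141838/7324733) = 7324733/44521141838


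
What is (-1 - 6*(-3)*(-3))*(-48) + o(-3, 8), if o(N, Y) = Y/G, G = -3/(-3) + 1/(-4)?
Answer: 7952/3 ≈ 2650.7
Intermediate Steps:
G = ¾ (G = -3*(-⅓) + 1*(-¼) = 1 - ¼ = ¾ ≈ 0.75000)
o(N, Y) = 4*Y/3 (o(N, Y) = Y/(¾) = Y*(4/3) = 4*Y/3)
(-1 - 6*(-3)*(-3))*(-48) + o(-3, 8) = (-1 - 6*(-3)*(-3))*(-48) + (4/3)*8 = (-1 - (-18)*(-3))*(-48) + 32/3 = (-1 - 1*54)*(-48) + 32/3 = (-1 - 54)*(-48) + 32/3 = -55*(-48) + 32/3 = 2640 + 32/3 = 7952/3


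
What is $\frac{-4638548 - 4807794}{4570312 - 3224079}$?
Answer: $- \frac{9446342}{1346233} \approx -7.0169$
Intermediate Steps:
$\frac{-4638548 - 4807794}{4570312 - 3224079} = - \frac{9446342}{1346233}$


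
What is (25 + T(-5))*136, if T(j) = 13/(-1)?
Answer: 1632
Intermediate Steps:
T(j) = -13 (T(j) = 13*(-1) = -13)
(25 + T(-5))*136 = (25 - 13)*136 = 12*136 = 1632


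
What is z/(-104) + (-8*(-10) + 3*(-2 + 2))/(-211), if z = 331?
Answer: -78161/21944 ≈ -3.5618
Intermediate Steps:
z/(-104) + (-8*(-10) + 3*(-2 + 2))/(-211) = 331/(-104) + (-8*(-10) + 3*(-2 + 2))/(-211) = 331*(-1/104) + (80 + 3*0)*(-1/211) = -331/104 + (80 + 0)*(-1/211) = -331/104 + 80*(-1/211) = -331/104 - 80/211 = -78161/21944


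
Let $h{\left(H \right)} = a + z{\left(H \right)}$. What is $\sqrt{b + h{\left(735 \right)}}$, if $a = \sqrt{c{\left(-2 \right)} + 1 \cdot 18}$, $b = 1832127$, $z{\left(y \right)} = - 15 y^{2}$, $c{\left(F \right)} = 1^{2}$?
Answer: $\sqrt{-6271248 + \sqrt{19}} \approx 2504.2 i$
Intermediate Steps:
$c{\left(F \right)} = 1$
$a = \sqrt{19}$ ($a = \sqrt{1 + 1 \cdot 18} = \sqrt{1 + 18} = \sqrt{19} \approx 4.3589$)
$h{\left(H \right)} = \sqrt{19} - 15 H^{2}$
$\sqrt{b + h{\left(735 \right)}} = \sqrt{1832127 + \left(\sqrt{19} - 15 \cdot 735^{2}\right)} = \sqrt{1832127 + \left(\sqrt{19} - 8103375\right)} = \sqrt{1832127 - \left(8103375 - \sqrt{19}\right)} = \sqrt{-6271248 + \sqrt{19}}$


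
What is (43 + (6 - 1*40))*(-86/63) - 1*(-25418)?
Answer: 177840/7 ≈ 25406.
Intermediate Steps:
(43 + (6 - 1*40))*(-86/63) - 1*(-25418) = (43 + (6 - 40))*(-86*1/63) + 25418 = (43 - 34)*(-86/63) + 25418 = 9*(-86/63) + 25418 = -86/7 + 25418 = 177840/7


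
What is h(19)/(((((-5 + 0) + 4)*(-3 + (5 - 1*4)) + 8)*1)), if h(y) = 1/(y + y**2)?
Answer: 1/3800 ≈ 0.00026316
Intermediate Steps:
h(19)/(((((-5 + 0) + 4)*(-3 + (5 - 1*4)) + 8)*1)) = (1/(19*(1 + 19)))/(((((-5 + 0) + 4)*(-3 + (5 - 1*4)) + 8)*1)) = ((1/19)/20)/((((-5 + 4)*(-3 + (5 - 4)) + 8)*1)) = ((1/19)*(1/20))/(((-(-3 + 1) + 8)*1)) = 1/(380*(((-1*(-2) + 8)*1))) = 1/(380*(((2 + 8)*1))) = 1/(380*((10*1))) = (1/380)/10 = (1/380)*(1/10) = 1/3800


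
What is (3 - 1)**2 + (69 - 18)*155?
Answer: 7909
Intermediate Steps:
(3 - 1)**2 + (69 - 18)*155 = 2**2 + 51*155 = 4 + 7905 = 7909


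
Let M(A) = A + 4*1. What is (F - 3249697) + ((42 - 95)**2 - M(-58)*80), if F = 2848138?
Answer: -394430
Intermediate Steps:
M(A) = 4 + A (M(A) = A + 4 = 4 + A)
(F - 3249697) + ((42 - 95)**2 - M(-58)*80) = (2848138 - 3249697) + ((42 - 95)**2 - (4 - 58)*80) = -401559 + ((-53)**2 - (-54)*80) = -401559 + (2809 - 1*(-4320)) = -401559 + (2809 + 4320) = -401559 + 7129 = -394430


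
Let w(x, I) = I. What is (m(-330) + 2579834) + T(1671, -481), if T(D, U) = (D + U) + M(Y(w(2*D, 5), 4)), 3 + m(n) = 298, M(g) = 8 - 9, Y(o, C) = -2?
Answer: 2581318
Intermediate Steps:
M(g) = -1
m(n) = 295 (m(n) = -3 + 298 = 295)
T(D, U) = -1 + D + U (T(D, U) = (D + U) - 1 = -1 + D + U)
(m(-330) + 2579834) + T(1671, -481) = (295 + 2579834) + (-1 + 1671 - 481) = 2580129 + 1189 = 2581318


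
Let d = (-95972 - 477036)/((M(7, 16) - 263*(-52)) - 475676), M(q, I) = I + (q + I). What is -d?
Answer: -573008/461961 ≈ -1.2404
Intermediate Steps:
M(q, I) = q + 2*I (M(q, I) = I + (I + q) = q + 2*I)
d = 573008/461961 (d = (-95972 - 477036)/(((7 + 2*16) - 263*(-52)) - 475676) = -573008/(((7 + 32) + 13676) - 475676) = -573008/((39 + 13676) - 475676) = -573008/(13715 - 475676) = -573008/(-461961) = -573008*(-1/461961) = 573008/461961 ≈ 1.2404)
-d = -1*573008/461961 = -573008/461961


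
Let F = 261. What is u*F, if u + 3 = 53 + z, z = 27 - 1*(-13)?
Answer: 23490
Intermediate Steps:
z = 40 (z = 27 + 13 = 40)
u = 90 (u = -3 + (53 + 40) = -3 + 93 = 90)
u*F = 90*261 = 23490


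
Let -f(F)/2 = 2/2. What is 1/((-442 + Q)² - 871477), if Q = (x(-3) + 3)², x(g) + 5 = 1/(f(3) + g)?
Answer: -625/425230084 ≈ -1.4698e-6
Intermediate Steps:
f(F) = -2 (f(F) = -4/2 = -2*1 = -2)
x(g) = -5 + 1/(-2 + g)
Q = 121/25 (Q = ((11 - 5*(-3))/(-2 - 3) + 3)² = ((11 + 15)/(-5) + 3)² = (-⅕*26 + 3)² = (-26/5 + 3)² = (-11/5)² = 121/25 ≈ 4.8400)
1/((-442 + Q)² - 871477) = 1/((-442 + 121/25)² - 871477) = 1/((-10929/25)² - 871477) = 1/(119443041/625 - 871477) = 1/(-425230084/625) = -625/425230084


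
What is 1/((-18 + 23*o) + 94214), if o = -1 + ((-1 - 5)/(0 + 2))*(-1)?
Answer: 1/94242 ≈ 1.0611e-5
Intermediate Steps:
o = 2 (o = -1 - 6/2*(-1) = -1 - 6*1/2*(-1) = -1 - 3*(-1) = -1 + 3 = 2)
1/((-18 + 23*o) + 94214) = 1/((-18 + 23*2) + 94214) = 1/((-18 + 46) + 94214) = 1/(28 + 94214) = 1/94242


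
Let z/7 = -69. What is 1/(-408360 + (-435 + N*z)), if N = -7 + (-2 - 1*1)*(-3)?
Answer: -1/409761 ≈ -2.4404e-6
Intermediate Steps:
z = -483 (z = 7*(-69) = -483)
N = 2 (N = -7 + (-2 - 1)*(-3) = -7 - 3*(-3) = -7 + 9 = 2)
1/(-408360 + (-435 + N*z)) = 1/(-408360 + (-435 + 2*(-483))) = 1/(-408360 + (-435 - 966)) = 1/(-408360 - 1401) = 1/(-409761) = -1/409761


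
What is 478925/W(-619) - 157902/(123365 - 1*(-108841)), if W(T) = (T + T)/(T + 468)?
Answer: 2798733759729/47911838 ≈ 58414.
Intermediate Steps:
W(T) = 2*T/(468 + T) (W(T) = (2*T)/(468 + T) = 2*T/(468 + T))
478925/W(-619) - 157902/(123365 - 1*(-108841)) = 478925/((2*(-619)/(468 - 619))) - 157902/(123365 - 1*(-108841)) = 478925/((2*(-619)/(-151))) - 157902/(123365 + 108841) = 478925/((2*(-619)*(-1/151))) - 157902/232206 = 478925/(1238/151) - 157902*1/232206 = 478925*(151/1238) - 26317/38701 = 72317675/1238 - 26317/38701 = 2798733759729/47911838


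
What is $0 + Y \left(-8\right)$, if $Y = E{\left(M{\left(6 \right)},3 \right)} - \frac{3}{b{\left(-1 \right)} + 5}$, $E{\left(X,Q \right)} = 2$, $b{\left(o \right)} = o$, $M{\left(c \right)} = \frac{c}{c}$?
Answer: $-10$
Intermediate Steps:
$M{\left(c \right)} = 1$
$Y = \frac{5}{4}$ ($Y = 2 - \frac{3}{-1 + 5} = 2 - \frac{3}{4} = \frac{5}{4} \approx 1.25$)
$0 + Y \left(-8\right) = 0 + \frac{5}{4} \left(-8\right) = 0 - 10 = -10$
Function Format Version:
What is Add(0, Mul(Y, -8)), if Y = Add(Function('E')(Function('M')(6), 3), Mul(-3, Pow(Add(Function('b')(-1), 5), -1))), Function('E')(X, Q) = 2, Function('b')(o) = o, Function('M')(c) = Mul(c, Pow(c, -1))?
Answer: -10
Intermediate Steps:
Function('M')(c) = 1
Y = Rational(5, 4) (Y = Add(2, Mul(-3, Pow(Add(-1, 5), -1))) = Add(2, Mul(-3, Pow(4, -1))) = Add(2, Mul(-3, Rational(1, 4))) = Add(2, Rational(-3, 4)) = Rational(5, 4) ≈ 1.2500)
Add(0, Mul(Y, -8)) = Add(0, Mul(Rational(5, 4), -8)) = Add(0, -10) = -10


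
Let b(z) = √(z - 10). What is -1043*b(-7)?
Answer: -1043*I*√17 ≈ -4300.4*I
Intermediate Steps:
b(z) = √(-10 + z)
-1043*b(-7) = -1043*√(-10 - 7) = -1043*I*√17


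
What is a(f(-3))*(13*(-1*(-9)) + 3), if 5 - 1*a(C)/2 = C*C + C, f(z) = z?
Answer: -240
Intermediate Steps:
a(C) = 10 - 2*C - 2*C² (a(C) = 10 - 2*(C*C + C) = 10 - 2*(C² + C) = 10 - 2*(C + C²) = 10 + (-2*C - 2*C²) = 10 - 2*C - 2*C²)
a(f(-3))*(13*(-1*(-9)) + 3) = (10 - 2*(-3) - 2*(-3)²)*(13*(-1*(-9)) + 3) = (10 + 6 - 2*9)*(13*9 + 3) = (10 + 6 - 18)*(117 + 3) = -2*120 = -240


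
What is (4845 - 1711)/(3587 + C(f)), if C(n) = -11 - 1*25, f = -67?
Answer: 3134/3551 ≈ 0.88257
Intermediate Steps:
C(n) = -36 (C(n) = -11 - 25 = -36)
(4845 - 1711)/(3587 + C(f)) = (4845 - 1711)/(3587 - 36) = 3134/3551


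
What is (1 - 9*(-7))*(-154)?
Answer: -9856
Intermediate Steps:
(1 - 9*(-7))*(-154) = (1 + 63)*(-154) = 64*(-154) = -9856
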